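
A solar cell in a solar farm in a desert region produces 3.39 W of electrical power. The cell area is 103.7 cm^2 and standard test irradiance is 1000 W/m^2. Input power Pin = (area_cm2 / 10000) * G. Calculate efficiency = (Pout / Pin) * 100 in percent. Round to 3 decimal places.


First compute the input power:
  Pin = area_cm2 / 10000 * G = 103.7 / 10000 * 1000 = 10.37 W
Then compute efficiency:
  Efficiency = (Pout / Pin) * 100 = (3.39 / 10.37) * 100
  Efficiency = 32.690%

32.690


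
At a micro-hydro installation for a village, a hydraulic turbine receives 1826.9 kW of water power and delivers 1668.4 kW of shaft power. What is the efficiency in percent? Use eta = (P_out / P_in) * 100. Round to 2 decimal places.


Turbine efficiency = (output power / input power) * 100
eta = (1668.4 / 1826.9) * 100
eta = 91.32%

91.32


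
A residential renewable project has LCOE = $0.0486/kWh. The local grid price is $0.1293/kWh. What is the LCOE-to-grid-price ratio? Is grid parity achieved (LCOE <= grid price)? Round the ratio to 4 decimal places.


Compare LCOE to grid price:
  LCOE = $0.0486/kWh, Grid price = $0.1293/kWh
  Ratio = LCOE / grid_price = 0.0486 / 0.1293 = 0.3759
  Grid parity achieved (ratio <= 1)? yes

0.3759


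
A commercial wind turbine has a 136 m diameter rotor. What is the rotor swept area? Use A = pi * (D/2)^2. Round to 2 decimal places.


Compute the rotor radius:
  r = D / 2 = 136 / 2 = 68.0 m
Calculate swept area:
  A = pi * r^2 = pi * 68.0^2
  A = 14526.72 m^2

14526.72


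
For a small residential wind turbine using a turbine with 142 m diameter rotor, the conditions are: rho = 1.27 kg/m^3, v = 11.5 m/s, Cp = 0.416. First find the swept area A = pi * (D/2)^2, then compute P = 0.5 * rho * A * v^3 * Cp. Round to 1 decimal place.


Step 1 -- Compute swept area:
  A = pi * (D/2)^2 = pi * (142/2)^2 = 15836.77 m^2
Step 2 -- Apply wind power equation:
  P = 0.5 * rho * A * v^3 * Cp
  v^3 = 11.5^3 = 1520.875
  P = 0.5 * 1.27 * 15836.77 * 1520.875 * 0.416
  P = 6362490.5 W

6362490.5


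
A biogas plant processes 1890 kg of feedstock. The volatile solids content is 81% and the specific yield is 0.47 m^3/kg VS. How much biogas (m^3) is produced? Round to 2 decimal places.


Compute volatile solids:
  VS = mass * VS_fraction = 1890 * 0.81 = 1530.9 kg
Calculate biogas volume:
  Biogas = VS * specific_yield = 1530.9 * 0.47
  Biogas = 719.52 m^3

719.52


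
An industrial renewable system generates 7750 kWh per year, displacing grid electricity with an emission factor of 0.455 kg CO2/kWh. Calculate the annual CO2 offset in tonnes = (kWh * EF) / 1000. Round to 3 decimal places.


CO2 offset in kg = generation * emission_factor
CO2 offset = 7750 * 0.455 = 3526.25 kg
Convert to tonnes:
  CO2 offset = 3526.25 / 1000 = 3.526 tonnes

3.526


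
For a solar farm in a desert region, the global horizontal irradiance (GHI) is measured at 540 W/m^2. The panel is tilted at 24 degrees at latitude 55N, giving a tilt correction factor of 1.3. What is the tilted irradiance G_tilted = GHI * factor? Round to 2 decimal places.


Identify the given values:
  GHI = 540 W/m^2, tilt correction factor = 1.3
Apply the formula G_tilted = GHI * factor:
  G_tilted = 540 * 1.3
  G_tilted = 702.00 W/m^2

702.00


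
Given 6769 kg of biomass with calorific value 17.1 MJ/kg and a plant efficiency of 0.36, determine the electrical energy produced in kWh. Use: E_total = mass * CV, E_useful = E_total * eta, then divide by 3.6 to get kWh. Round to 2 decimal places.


Total energy = mass * CV = 6769 * 17.1 = 115749.9 MJ
Useful energy = total * eta = 115749.9 * 0.36 = 41669.96 MJ
Convert to kWh: 41669.96 / 3.6
Useful energy = 11574.99 kWh

11574.99


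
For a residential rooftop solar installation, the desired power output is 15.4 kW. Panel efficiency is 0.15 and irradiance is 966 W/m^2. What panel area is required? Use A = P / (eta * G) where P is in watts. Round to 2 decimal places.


Convert target power to watts: P = 15.4 * 1000 = 15400.0 W
Compute denominator: eta * G = 0.15 * 966 = 144.9
Required area A = P / (eta * G) = 15400.0 / 144.9
A = 106.28 m^2

106.28


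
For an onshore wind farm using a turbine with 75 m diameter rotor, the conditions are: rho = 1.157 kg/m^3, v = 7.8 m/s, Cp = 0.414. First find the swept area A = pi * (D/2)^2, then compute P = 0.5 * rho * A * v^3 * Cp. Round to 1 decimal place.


Step 1 -- Compute swept area:
  A = pi * (D/2)^2 = pi * (75/2)^2 = 4417.86 m^2
Step 2 -- Apply wind power equation:
  P = 0.5 * rho * A * v^3 * Cp
  v^3 = 7.8^3 = 474.552
  P = 0.5 * 1.157 * 4417.86 * 474.552 * 0.414
  P = 502111.2 W

502111.2


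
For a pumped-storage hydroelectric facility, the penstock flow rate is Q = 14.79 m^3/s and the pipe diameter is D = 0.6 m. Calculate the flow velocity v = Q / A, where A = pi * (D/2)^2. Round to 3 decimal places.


Compute pipe cross-sectional area:
  A = pi * (D/2)^2 = pi * (0.6/2)^2 = 0.2827 m^2
Calculate velocity:
  v = Q / A = 14.79 / 0.2827
  v = 52.309 m/s

52.309


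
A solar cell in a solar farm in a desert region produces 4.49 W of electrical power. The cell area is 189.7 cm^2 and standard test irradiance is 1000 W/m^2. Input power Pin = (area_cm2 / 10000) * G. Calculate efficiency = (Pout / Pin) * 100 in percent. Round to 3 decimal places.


First compute the input power:
  Pin = area_cm2 / 10000 * G = 189.7 / 10000 * 1000 = 18.97 W
Then compute efficiency:
  Efficiency = (Pout / Pin) * 100 = (4.49 / 18.97) * 100
  Efficiency = 23.669%

23.669


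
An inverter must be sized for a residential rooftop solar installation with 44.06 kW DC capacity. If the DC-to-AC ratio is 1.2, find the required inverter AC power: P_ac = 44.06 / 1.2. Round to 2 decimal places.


The inverter AC capacity is determined by the DC/AC ratio.
Given: P_dc = 44.06 kW, DC/AC ratio = 1.2
P_ac = P_dc / ratio = 44.06 / 1.2
P_ac = 36.72 kW

36.72


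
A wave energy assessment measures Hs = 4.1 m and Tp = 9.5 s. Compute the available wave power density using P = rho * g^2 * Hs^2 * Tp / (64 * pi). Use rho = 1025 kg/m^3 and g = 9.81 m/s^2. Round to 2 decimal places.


Apply wave power formula:
  g^2 = 9.81^2 = 96.2361
  Hs^2 = 4.1^2 = 16.81
  Numerator = rho * g^2 * Hs^2 * Tp = 1025 * 96.2361 * 16.81 * 9.5 = 15752634.59
  Denominator = 64 * pi = 201.0619
  P = 15752634.59 / 201.0619 = 78347.18 W/m

78347.18


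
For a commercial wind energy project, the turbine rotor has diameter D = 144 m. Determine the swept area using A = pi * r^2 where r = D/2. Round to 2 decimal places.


Compute the rotor radius:
  r = D / 2 = 144 / 2 = 72.0 m
Calculate swept area:
  A = pi * r^2 = pi * 72.0^2
  A = 16286.02 m^2

16286.02


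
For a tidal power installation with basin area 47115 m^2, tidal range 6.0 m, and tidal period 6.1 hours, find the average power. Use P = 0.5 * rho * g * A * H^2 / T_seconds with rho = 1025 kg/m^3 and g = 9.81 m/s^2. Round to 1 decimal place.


Convert period to seconds: T = 6.1 * 3600 = 21960.0 s
H^2 = 6.0^2 = 36.0
P = 0.5 * rho * g * A * H^2 / T
P = 0.5 * 1025 * 9.81 * 47115 * 36.0 / 21960.0
P = 388322.2 W

388322.2


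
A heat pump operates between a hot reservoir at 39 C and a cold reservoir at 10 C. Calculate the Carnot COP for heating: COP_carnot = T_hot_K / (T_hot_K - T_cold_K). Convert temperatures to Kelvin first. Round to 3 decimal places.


Convert to Kelvin:
  T_hot = 39 + 273.15 = 312.15 K
  T_cold = 10 + 273.15 = 283.15 K
Apply Carnot COP formula:
  COP = T_hot_K / (T_hot_K - T_cold_K) = 312.15 / 29.0
  COP = 10.764

10.764


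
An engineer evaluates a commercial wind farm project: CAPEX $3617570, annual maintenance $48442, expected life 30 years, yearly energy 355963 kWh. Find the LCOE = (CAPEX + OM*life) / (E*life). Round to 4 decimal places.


Total cost = CAPEX + OM * lifetime = 3617570 + 48442 * 30 = 3617570 + 1453260 = 5070830
Total generation = annual * lifetime = 355963 * 30 = 10678890 kWh
LCOE = 5070830 / 10678890
LCOE = 0.4748 $/kWh

0.4748


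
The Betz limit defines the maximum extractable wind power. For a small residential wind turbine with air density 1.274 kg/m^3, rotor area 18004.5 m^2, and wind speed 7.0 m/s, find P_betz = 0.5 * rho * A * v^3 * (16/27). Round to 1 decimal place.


The Betz coefficient Cp_max = 16/27 = 0.5926
v^3 = 7.0^3 = 343.0
P_betz = 0.5 * rho * A * v^3 * Cp_max
P_betz = 0.5 * 1.274 * 18004.5 * 343.0 * 0.5926
P_betz = 2331153.3 W

2331153.3


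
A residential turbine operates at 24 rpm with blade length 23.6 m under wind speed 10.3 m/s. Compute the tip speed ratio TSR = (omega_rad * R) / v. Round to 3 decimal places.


Convert rotational speed to rad/s:
  omega = 24 * 2 * pi / 60 = 2.5133 rad/s
Compute tip speed:
  v_tip = omega * R = 2.5133 * 23.6 = 59.313 m/s
Tip speed ratio:
  TSR = v_tip / v_wind = 59.313 / 10.3 = 5.759

5.759


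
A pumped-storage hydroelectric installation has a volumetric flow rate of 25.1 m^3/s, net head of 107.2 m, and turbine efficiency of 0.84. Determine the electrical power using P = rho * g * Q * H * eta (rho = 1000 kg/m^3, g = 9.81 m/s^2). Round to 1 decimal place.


Apply the hydropower formula P = rho * g * Q * H * eta
rho * g = 1000 * 9.81 = 9810.0
P = 9810.0 * 25.1 * 107.2 * 0.84
P = 22172609.1 W

22172609.1


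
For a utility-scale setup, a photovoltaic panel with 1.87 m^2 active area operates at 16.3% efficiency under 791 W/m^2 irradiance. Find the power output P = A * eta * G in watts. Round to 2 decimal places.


Use the solar power formula P = A * eta * G.
Given: A = 1.87 m^2, eta = 0.163, G = 791 W/m^2
P = 1.87 * 0.163 * 791
P = 241.10 W

241.10


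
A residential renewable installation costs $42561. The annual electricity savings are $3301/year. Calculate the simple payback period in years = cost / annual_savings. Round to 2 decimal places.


Simple payback period = initial cost / annual savings
Payback = 42561 / 3301
Payback = 12.89 years

12.89


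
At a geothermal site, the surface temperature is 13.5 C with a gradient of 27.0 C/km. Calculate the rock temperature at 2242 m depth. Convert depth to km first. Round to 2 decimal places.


Convert depth to km: 2242 / 1000 = 2.242 km
Temperature increase = gradient * depth_km = 27.0 * 2.242 = 60.53 C
Temperature at depth = T_surface + delta_T = 13.5 + 60.53
T = 74.03 C

74.03


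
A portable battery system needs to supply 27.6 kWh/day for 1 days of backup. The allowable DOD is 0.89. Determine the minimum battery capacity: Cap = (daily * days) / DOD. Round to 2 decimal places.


Total energy needed = daily * days = 27.6 * 1 = 27.6 kWh
Account for depth of discharge:
  Cap = total_energy / DOD = 27.6 / 0.89
  Cap = 31.01 kWh

31.01


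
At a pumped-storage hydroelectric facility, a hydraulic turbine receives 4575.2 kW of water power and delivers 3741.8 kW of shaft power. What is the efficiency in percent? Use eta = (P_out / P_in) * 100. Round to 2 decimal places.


Turbine efficiency = (output power / input power) * 100
eta = (3741.8 / 4575.2) * 100
eta = 81.78%

81.78


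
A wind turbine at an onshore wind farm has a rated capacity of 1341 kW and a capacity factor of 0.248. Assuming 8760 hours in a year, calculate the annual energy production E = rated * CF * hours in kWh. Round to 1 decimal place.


Annual energy = rated_kW * capacity_factor * hours_per_year
Given: P_rated = 1341 kW, CF = 0.248, hours = 8760
E = 1341 * 0.248 * 8760
E = 2913295.7 kWh

2913295.7


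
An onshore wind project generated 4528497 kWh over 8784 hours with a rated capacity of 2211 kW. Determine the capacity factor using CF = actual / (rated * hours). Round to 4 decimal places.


Capacity factor = actual output / maximum possible output
Maximum possible = rated * hours = 2211 * 8784 = 19421424 kWh
CF = 4528497 / 19421424
CF = 0.2332

0.2332


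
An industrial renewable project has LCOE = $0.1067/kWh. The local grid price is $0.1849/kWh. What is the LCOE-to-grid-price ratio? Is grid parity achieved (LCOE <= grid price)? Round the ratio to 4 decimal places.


Compare LCOE to grid price:
  LCOE = $0.1067/kWh, Grid price = $0.1849/kWh
  Ratio = LCOE / grid_price = 0.1067 / 0.1849 = 0.5771
  Grid parity achieved (ratio <= 1)? yes

0.5771


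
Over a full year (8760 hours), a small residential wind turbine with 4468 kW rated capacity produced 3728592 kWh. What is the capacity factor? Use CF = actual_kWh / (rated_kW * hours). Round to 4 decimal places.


Capacity factor = actual output / maximum possible output
Maximum possible = rated * hours = 4468 * 8760 = 39139680 kWh
CF = 3728592 / 39139680
CF = 0.0953

0.0953


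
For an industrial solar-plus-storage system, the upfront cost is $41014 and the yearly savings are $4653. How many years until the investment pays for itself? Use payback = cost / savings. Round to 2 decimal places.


Simple payback period = initial cost / annual savings
Payback = 41014 / 4653
Payback = 8.81 years

8.81


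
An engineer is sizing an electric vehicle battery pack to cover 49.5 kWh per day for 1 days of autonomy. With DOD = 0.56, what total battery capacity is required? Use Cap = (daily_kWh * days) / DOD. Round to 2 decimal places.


Total energy needed = daily * days = 49.5 * 1 = 49.5 kWh
Account for depth of discharge:
  Cap = total_energy / DOD = 49.5 / 0.56
  Cap = 88.39 kWh

88.39


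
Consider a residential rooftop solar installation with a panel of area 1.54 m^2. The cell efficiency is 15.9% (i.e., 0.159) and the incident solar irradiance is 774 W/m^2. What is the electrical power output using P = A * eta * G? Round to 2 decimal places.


Use the solar power formula P = A * eta * G.
Given: A = 1.54 m^2, eta = 0.159, G = 774 W/m^2
P = 1.54 * 0.159 * 774
P = 189.52 W

189.52


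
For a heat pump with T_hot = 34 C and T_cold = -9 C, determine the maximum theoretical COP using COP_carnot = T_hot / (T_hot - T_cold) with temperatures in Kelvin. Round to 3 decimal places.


Convert to Kelvin:
  T_hot = 34 + 273.15 = 307.15 K
  T_cold = -9 + 273.15 = 264.15 K
Apply Carnot COP formula:
  COP = T_hot_K / (T_hot_K - T_cold_K) = 307.15 / 43.0
  COP = 7.143

7.143


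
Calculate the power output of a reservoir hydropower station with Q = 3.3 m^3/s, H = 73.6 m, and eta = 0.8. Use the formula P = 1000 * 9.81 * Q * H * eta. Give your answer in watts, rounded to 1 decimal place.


Apply the hydropower formula P = rho * g * Q * H * eta
rho * g = 1000 * 9.81 = 9810.0
P = 9810.0 * 3.3 * 73.6 * 0.8
P = 1906122.2 W

1906122.2


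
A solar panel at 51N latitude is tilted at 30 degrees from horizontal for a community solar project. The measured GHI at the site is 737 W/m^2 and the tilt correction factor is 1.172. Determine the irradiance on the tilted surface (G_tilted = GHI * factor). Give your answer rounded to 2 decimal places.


Identify the given values:
  GHI = 737 W/m^2, tilt correction factor = 1.172
Apply the formula G_tilted = GHI * factor:
  G_tilted = 737 * 1.172
  G_tilted = 863.76 W/m^2

863.76


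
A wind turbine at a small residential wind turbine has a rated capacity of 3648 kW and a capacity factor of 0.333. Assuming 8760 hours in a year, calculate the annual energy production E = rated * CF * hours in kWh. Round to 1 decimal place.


Annual energy = rated_kW * capacity_factor * hours_per_year
Given: P_rated = 3648 kW, CF = 0.333, hours = 8760
E = 3648 * 0.333 * 8760
E = 10641507.8 kWh

10641507.8


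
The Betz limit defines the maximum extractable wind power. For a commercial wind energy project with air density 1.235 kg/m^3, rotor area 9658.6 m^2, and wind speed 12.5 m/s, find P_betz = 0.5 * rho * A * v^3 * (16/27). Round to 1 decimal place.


The Betz coefficient Cp_max = 16/27 = 0.5926
v^3 = 12.5^3 = 1953.125
P_betz = 0.5 * rho * A * v^3 * Cp_max
P_betz = 0.5 * 1.235 * 9658.6 * 1953.125 * 0.5926
P_betz = 6902992.5 W

6902992.5


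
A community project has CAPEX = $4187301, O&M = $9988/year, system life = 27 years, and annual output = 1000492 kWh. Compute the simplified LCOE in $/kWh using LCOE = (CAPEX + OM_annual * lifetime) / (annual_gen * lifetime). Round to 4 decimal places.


Total cost = CAPEX + OM * lifetime = 4187301 + 9988 * 27 = 4187301 + 269676 = 4456977
Total generation = annual * lifetime = 1000492 * 27 = 27013284 kWh
LCOE = 4456977 / 27013284
LCOE = 0.1650 $/kWh

0.1650


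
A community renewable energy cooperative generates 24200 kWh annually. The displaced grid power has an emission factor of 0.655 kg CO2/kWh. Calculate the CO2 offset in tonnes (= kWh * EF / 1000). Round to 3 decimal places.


CO2 offset in kg = generation * emission_factor
CO2 offset = 24200 * 0.655 = 15851.0 kg
Convert to tonnes:
  CO2 offset = 15851.0 / 1000 = 15.851 tonnes

15.851


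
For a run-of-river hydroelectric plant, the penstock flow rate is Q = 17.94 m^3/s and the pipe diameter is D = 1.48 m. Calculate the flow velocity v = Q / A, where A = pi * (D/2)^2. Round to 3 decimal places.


Compute pipe cross-sectional area:
  A = pi * (D/2)^2 = pi * (1.48/2)^2 = 1.7203 m^2
Calculate velocity:
  v = Q / A = 17.94 / 1.7203
  v = 10.428 m/s

10.428


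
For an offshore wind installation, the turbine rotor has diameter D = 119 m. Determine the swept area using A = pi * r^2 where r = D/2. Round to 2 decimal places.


Compute the rotor radius:
  r = D / 2 = 119 / 2 = 59.5 m
Calculate swept area:
  A = pi * r^2 = pi * 59.5^2
  A = 11122.02 m^2

11122.02


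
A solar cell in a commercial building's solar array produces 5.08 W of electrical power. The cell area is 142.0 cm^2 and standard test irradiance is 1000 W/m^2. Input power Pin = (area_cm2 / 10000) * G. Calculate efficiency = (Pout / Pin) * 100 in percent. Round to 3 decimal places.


First compute the input power:
  Pin = area_cm2 / 10000 * G = 142.0 / 10000 * 1000 = 14.2 W
Then compute efficiency:
  Efficiency = (Pout / Pin) * 100 = (5.08 / 14.2) * 100
  Efficiency = 35.775%

35.775


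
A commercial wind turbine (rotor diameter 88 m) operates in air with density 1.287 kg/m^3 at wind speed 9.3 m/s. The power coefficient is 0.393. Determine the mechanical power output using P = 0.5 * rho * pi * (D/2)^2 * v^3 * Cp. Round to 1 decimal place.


Step 1 -- Compute swept area:
  A = pi * (D/2)^2 = pi * (88/2)^2 = 6082.12 m^2
Step 2 -- Apply wind power equation:
  P = 0.5 * rho * A * v^3 * Cp
  v^3 = 9.3^3 = 804.357
  P = 0.5 * 1.287 * 6082.12 * 804.357 * 0.393
  P = 1237215.0 W

1237215.0


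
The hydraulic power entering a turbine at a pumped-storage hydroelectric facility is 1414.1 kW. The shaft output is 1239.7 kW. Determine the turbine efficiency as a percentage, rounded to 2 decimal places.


Turbine efficiency = (output power / input power) * 100
eta = (1239.7 / 1414.1) * 100
eta = 87.67%

87.67


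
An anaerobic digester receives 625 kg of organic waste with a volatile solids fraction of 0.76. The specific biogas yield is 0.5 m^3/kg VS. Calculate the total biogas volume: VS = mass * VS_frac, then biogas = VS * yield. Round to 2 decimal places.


Compute volatile solids:
  VS = mass * VS_fraction = 625 * 0.76 = 475.0 kg
Calculate biogas volume:
  Biogas = VS * specific_yield = 475.0 * 0.5
  Biogas = 237.50 m^3

237.50


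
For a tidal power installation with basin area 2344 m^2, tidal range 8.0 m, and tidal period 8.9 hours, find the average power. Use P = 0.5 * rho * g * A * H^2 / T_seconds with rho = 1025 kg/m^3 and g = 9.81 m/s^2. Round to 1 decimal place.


Convert period to seconds: T = 8.9 * 3600 = 32040.0 s
H^2 = 8.0^2 = 64.0
P = 0.5 * rho * g * A * H^2 / T
P = 0.5 * 1025 * 9.81 * 2344 * 64.0 / 32040.0
P = 23540.1 W

23540.1


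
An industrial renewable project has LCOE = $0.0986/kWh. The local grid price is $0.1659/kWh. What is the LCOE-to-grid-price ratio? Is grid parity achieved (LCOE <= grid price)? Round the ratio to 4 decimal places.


Compare LCOE to grid price:
  LCOE = $0.0986/kWh, Grid price = $0.1659/kWh
  Ratio = LCOE / grid_price = 0.0986 / 0.1659 = 0.5943
  Grid parity achieved (ratio <= 1)? yes

0.5943


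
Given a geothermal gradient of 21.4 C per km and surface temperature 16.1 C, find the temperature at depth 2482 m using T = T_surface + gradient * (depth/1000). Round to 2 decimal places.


Convert depth to km: 2482 / 1000 = 2.482 km
Temperature increase = gradient * depth_km = 21.4 * 2.482 = 53.11 C
Temperature at depth = T_surface + delta_T = 16.1 + 53.11
T = 69.21 C

69.21


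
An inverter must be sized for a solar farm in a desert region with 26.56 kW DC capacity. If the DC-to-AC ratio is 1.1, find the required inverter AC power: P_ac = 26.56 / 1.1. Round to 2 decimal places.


The inverter AC capacity is determined by the DC/AC ratio.
Given: P_dc = 26.56 kW, DC/AC ratio = 1.1
P_ac = P_dc / ratio = 26.56 / 1.1
P_ac = 24.15 kW

24.15


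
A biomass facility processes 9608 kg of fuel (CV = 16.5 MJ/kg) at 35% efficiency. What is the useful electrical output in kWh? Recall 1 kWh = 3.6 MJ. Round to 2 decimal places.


Total energy = mass * CV = 9608 * 16.5 = 158532.0 MJ
Useful energy = total * eta = 158532.0 * 0.35 = 55486.2 MJ
Convert to kWh: 55486.2 / 3.6
Useful energy = 15412.83 kWh

15412.83


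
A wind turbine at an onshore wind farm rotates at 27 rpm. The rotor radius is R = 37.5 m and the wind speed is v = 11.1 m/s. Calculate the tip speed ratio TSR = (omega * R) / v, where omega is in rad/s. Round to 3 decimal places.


Convert rotational speed to rad/s:
  omega = 27 * 2 * pi / 60 = 2.8274 rad/s
Compute tip speed:
  v_tip = omega * R = 2.8274 * 37.5 = 106.029 m/s
Tip speed ratio:
  TSR = v_tip / v_wind = 106.029 / 11.1 = 9.552

9.552


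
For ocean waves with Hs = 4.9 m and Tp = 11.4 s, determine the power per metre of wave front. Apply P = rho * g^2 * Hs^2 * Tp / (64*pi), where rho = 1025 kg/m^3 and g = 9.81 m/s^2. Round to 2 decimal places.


Apply wave power formula:
  g^2 = 9.81^2 = 96.2361
  Hs^2 = 4.9^2 = 24.01
  Numerator = rho * g^2 * Hs^2 * Tp = 1025 * 96.2361 * 24.01 * 11.4 = 26999697.07
  Denominator = 64 * pi = 201.0619
  P = 26999697.07 / 201.0619 = 134285.48 W/m

134285.48


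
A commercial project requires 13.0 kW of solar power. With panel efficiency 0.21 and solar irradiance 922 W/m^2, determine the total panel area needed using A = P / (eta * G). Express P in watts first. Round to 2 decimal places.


Convert target power to watts: P = 13.0 * 1000 = 13000.0 W
Compute denominator: eta * G = 0.21 * 922 = 193.62
Required area A = P / (eta * G) = 13000.0 / 193.62
A = 67.14 m^2

67.14


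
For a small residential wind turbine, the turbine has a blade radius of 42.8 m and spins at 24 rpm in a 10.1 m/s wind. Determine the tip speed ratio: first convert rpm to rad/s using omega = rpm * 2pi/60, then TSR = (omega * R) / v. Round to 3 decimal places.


Convert rotational speed to rad/s:
  omega = 24 * 2 * pi / 60 = 2.5133 rad/s
Compute tip speed:
  v_tip = omega * R = 2.5133 * 42.8 = 107.568 m/s
Tip speed ratio:
  TSR = v_tip / v_wind = 107.568 / 10.1 = 10.650

10.650


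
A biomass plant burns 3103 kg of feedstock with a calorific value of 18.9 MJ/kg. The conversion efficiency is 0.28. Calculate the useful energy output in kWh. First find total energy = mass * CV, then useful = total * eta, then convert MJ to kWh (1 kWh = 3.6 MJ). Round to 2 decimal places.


Total energy = mass * CV = 3103 * 18.9 = 58646.7 MJ
Useful energy = total * eta = 58646.7 * 0.28 = 16421.08 MJ
Convert to kWh: 16421.08 / 3.6
Useful energy = 4561.41 kWh

4561.41


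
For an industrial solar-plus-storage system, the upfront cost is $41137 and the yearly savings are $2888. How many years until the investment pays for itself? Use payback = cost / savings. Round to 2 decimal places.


Simple payback period = initial cost / annual savings
Payback = 41137 / 2888
Payback = 14.24 years

14.24


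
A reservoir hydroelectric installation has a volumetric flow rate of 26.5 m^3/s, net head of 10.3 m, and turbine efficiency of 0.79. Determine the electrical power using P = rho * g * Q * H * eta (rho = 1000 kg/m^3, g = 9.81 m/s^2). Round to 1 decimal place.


Apply the hydropower formula P = rho * g * Q * H * eta
rho * g = 1000 * 9.81 = 9810.0
P = 9810.0 * 26.5 * 10.3 * 0.79
P = 2115335.2 W

2115335.2


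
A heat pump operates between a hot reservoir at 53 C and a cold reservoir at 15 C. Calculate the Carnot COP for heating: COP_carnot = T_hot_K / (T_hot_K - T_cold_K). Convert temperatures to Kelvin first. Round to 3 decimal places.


Convert to Kelvin:
  T_hot = 53 + 273.15 = 326.15 K
  T_cold = 15 + 273.15 = 288.15 K
Apply Carnot COP formula:
  COP = T_hot_K / (T_hot_K - T_cold_K) = 326.15 / 38.0
  COP = 8.583

8.583


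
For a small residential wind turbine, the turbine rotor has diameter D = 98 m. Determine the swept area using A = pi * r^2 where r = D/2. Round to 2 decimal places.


Compute the rotor radius:
  r = D / 2 = 98 / 2 = 49.0 m
Calculate swept area:
  A = pi * r^2 = pi * 49.0^2
  A = 7542.96 m^2

7542.96


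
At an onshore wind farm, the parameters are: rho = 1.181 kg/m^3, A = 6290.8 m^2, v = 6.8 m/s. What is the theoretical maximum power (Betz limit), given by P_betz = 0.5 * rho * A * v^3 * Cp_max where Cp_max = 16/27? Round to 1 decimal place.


The Betz coefficient Cp_max = 16/27 = 0.5926
v^3 = 6.8^3 = 314.432
P_betz = 0.5 * rho * A * v^3 * Cp_max
P_betz = 0.5 * 1.181 * 6290.8 * 314.432 * 0.5926
P_betz = 692163.6 W

692163.6


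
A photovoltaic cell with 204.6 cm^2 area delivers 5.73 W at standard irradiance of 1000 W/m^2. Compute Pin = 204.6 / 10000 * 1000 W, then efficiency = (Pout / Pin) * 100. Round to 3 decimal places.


First compute the input power:
  Pin = area_cm2 / 10000 * G = 204.6 / 10000 * 1000 = 20.46 W
Then compute efficiency:
  Efficiency = (Pout / Pin) * 100 = (5.73 / 20.46) * 100
  Efficiency = 28.006%

28.006


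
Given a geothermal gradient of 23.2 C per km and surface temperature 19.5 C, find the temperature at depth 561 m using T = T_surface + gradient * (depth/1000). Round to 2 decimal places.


Convert depth to km: 561 / 1000 = 0.561 km
Temperature increase = gradient * depth_km = 23.2 * 0.561 = 13.02 C
Temperature at depth = T_surface + delta_T = 19.5 + 13.02
T = 32.52 C

32.52


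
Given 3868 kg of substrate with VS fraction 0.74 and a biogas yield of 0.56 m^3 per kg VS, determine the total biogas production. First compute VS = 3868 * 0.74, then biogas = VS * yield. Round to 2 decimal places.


Compute volatile solids:
  VS = mass * VS_fraction = 3868 * 0.74 = 2862.32 kg
Calculate biogas volume:
  Biogas = VS * specific_yield = 2862.32 * 0.56
  Biogas = 1602.90 m^3

1602.90


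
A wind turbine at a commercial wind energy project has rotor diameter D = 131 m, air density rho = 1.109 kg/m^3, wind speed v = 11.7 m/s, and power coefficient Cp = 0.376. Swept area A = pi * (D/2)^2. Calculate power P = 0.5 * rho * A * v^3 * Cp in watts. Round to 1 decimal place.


Step 1 -- Compute swept area:
  A = pi * (D/2)^2 = pi * (131/2)^2 = 13478.22 m^2
Step 2 -- Apply wind power equation:
  P = 0.5 * rho * A * v^3 * Cp
  v^3 = 11.7^3 = 1601.613
  P = 0.5 * 1.109 * 13478.22 * 1601.613 * 0.376
  P = 4500693.7 W

4500693.7


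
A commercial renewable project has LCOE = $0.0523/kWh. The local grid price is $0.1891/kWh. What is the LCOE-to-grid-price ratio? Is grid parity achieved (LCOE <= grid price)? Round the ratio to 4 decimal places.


Compare LCOE to grid price:
  LCOE = $0.0523/kWh, Grid price = $0.1891/kWh
  Ratio = LCOE / grid_price = 0.0523 / 0.1891 = 0.2766
  Grid parity achieved (ratio <= 1)? yes

0.2766


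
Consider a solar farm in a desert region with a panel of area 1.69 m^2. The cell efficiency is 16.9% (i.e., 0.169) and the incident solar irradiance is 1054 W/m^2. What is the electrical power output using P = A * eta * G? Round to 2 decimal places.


Use the solar power formula P = A * eta * G.
Given: A = 1.69 m^2, eta = 0.169, G = 1054 W/m^2
P = 1.69 * 0.169 * 1054
P = 301.03 W

301.03


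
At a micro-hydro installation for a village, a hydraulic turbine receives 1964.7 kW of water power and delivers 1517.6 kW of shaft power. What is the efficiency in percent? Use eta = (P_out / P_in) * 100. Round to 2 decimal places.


Turbine efficiency = (output power / input power) * 100
eta = (1517.6 / 1964.7) * 100
eta = 77.24%

77.24


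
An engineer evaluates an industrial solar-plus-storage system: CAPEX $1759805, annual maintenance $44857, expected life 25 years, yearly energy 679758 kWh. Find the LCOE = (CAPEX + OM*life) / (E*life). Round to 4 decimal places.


Total cost = CAPEX + OM * lifetime = 1759805 + 44857 * 25 = 1759805 + 1121425 = 2881230
Total generation = annual * lifetime = 679758 * 25 = 16993950 kWh
LCOE = 2881230 / 16993950
LCOE = 0.1695 $/kWh

0.1695


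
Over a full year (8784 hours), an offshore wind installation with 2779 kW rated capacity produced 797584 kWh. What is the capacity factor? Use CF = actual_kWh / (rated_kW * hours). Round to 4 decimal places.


Capacity factor = actual output / maximum possible output
Maximum possible = rated * hours = 2779 * 8784 = 24410736 kWh
CF = 797584 / 24410736
CF = 0.0327

0.0327


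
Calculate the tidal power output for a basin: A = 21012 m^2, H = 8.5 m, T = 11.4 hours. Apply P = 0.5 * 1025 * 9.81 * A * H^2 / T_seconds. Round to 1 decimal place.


Convert period to seconds: T = 11.4 * 3600 = 41040.0 s
H^2 = 8.5^2 = 72.25
P = 0.5 * rho * g * A * H^2 / T
P = 0.5 * 1025 * 9.81 * 21012 * 72.25 / 41040.0
P = 185977.7 W

185977.7


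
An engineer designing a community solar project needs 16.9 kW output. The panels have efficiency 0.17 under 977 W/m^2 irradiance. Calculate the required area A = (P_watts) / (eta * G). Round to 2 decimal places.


Convert target power to watts: P = 16.9 * 1000 = 16900.0 W
Compute denominator: eta * G = 0.17 * 977 = 166.09
Required area A = P / (eta * G) = 16900.0 / 166.09
A = 101.75 m^2

101.75


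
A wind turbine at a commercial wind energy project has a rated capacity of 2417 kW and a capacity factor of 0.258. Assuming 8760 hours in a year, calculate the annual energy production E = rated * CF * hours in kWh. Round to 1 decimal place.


Annual energy = rated_kW * capacity_factor * hours_per_year
Given: P_rated = 2417 kW, CF = 0.258, hours = 8760
E = 2417 * 0.258 * 8760
E = 5462613.4 kWh

5462613.4


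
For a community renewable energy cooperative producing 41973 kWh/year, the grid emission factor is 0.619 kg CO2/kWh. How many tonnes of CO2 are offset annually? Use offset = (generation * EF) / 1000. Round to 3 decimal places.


CO2 offset in kg = generation * emission_factor
CO2 offset = 41973 * 0.619 = 25981.29 kg
Convert to tonnes:
  CO2 offset = 25981.29 / 1000 = 25.981 tonnes

25.981


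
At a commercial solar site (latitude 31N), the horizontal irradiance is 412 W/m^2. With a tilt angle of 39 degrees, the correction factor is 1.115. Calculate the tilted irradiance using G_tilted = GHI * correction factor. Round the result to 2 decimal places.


Identify the given values:
  GHI = 412 W/m^2, tilt correction factor = 1.115
Apply the formula G_tilted = GHI * factor:
  G_tilted = 412 * 1.115
  G_tilted = 459.38 W/m^2

459.38


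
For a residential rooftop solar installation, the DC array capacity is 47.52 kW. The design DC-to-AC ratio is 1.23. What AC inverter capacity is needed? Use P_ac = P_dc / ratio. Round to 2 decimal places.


The inverter AC capacity is determined by the DC/AC ratio.
Given: P_dc = 47.52 kW, DC/AC ratio = 1.23
P_ac = P_dc / ratio = 47.52 / 1.23
P_ac = 38.63 kW

38.63


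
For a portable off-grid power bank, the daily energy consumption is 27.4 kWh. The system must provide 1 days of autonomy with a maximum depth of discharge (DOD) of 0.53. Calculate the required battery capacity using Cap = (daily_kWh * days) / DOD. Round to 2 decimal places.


Total energy needed = daily * days = 27.4 * 1 = 27.4 kWh
Account for depth of discharge:
  Cap = total_energy / DOD = 27.4 / 0.53
  Cap = 51.70 kWh

51.70


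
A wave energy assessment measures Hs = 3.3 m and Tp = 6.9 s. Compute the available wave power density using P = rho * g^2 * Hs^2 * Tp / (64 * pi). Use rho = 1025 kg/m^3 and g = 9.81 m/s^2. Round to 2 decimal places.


Apply wave power formula:
  g^2 = 9.81^2 = 96.2361
  Hs^2 = 3.3^2 = 10.89
  Numerator = rho * g^2 * Hs^2 * Tp = 1025 * 96.2361 * 10.89 * 6.9 = 7412058.71
  Denominator = 64 * pi = 201.0619
  P = 7412058.71 / 201.0619 = 36864.56 W/m

36864.56


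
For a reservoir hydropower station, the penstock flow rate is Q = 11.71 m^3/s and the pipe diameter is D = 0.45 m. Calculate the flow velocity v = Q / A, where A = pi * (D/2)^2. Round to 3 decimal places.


Compute pipe cross-sectional area:
  A = pi * (D/2)^2 = pi * (0.45/2)^2 = 0.159 m^2
Calculate velocity:
  v = Q / A = 11.71 / 0.159
  v = 73.628 m/s

73.628


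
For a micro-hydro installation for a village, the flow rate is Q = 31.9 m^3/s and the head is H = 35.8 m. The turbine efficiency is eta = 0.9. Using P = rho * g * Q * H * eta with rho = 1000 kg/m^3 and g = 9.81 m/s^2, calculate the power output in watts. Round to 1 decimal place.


Apply the hydropower formula P = rho * g * Q * H * eta
rho * g = 1000 * 9.81 = 9810.0
P = 9810.0 * 31.9 * 35.8 * 0.9
P = 10082894.6 W

10082894.6


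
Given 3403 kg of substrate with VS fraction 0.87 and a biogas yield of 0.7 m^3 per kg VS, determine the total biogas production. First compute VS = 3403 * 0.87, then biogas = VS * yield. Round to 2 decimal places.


Compute volatile solids:
  VS = mass * VS_fraction = 3403 * 0.87 = 2960.61 kg
Calculate biogas volume:
  Biogas = VS * specific_yield = 2960.61 * 0.7
  Biogas = 2072.43 m^3

2072.43


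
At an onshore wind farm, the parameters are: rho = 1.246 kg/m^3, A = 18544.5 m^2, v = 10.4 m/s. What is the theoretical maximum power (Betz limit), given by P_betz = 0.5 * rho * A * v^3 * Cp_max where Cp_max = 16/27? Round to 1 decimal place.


The Betz coefficient Cp_max = 16/27 = 0.5926
v^3 = 10.4^3 = 1124.864
P_betz = 0.5 * rho * A * v^3 * Cp_max
P_betz = 0.5 * 1.246 * 18544.5 * 1124.864 * 0.5926
P_betz = 7701217.9 W

7701217.9


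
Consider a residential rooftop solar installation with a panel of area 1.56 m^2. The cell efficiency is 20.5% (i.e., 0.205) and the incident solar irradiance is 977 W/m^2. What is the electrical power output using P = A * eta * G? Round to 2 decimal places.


Use the solar power formula P = A * eta * G.
Given: A = 1.56 m^2, eta = 0.205, G = 977 W/m^2
P = 1.56 * 0.205 * 977
P = 312.44 W

312.44


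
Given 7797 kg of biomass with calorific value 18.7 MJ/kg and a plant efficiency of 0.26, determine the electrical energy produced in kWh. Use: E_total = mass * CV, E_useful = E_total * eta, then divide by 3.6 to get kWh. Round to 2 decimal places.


Total energy = mass * CV = 7797 * 18.7 = 145803.9 MJ
Useful energy = total * eta = 145803.9 * 0.26 = 37909.01 MJ
Convert to kWh: 37909.01 / 3.6
Useful energy = 10530.28 kWh

10530.28


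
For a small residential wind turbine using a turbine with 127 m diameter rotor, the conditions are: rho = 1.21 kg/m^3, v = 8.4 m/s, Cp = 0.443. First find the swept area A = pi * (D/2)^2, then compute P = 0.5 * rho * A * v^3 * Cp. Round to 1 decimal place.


Step 1 -- Compute swept area:
  A = pi * (D/2)^2 = pi * (127/2)^2 = 12667.69 m^2
Step 2 -- Apply wind power equation:
  P = 0.5 * rho * A * v^3 * Cp
  v^3 = 8.4^3 = 592.704
  P = 0.5 * 1.21 * 12667.69 * 592.704 * 0.443
  P = 2012307.2 W

2012307.2


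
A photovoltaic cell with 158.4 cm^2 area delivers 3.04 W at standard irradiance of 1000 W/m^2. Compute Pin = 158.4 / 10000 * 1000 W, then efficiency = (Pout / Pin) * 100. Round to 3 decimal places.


First compute the input power:
  Pin = area_cm2 / 10000 * G = 158.4 / 10000 * 1000 = 15.84 W
Then compute efficiency:
  Efficiency = (Pout / Pin) * 100 = (3.04 / 15.84) * 100
  Efficiency = 19.192%

19.192


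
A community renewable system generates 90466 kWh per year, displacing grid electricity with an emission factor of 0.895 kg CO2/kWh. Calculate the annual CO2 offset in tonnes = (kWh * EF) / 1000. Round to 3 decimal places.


CO2 offset in kg = generation * emission_factor
CO2 offset = 90466 * 0.895 = 80967.07 kg
Convert to tonnes:
  CO2 offset = 80967.07 / 1000 = 80.967 tonnes

80.967


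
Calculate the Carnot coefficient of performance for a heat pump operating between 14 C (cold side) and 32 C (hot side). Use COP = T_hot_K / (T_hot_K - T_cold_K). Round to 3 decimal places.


Convert to Kelvin:
  T_hot = 32 + 273.15 = 305.15 K
  T_cold = 14 + 273.15 = 287.15 K
Apply Carnot COP formula:
  COP = T_hot_K / (T_hot_K - T_cold_K) = 305.15 / 18.0
  COP = 16.953

16.953


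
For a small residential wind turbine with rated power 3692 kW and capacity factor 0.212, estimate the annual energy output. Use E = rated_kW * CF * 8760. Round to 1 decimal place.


Annual energy = rated_kW * capacity_factor * hours_per_year
Given: P_rated = 3692 kW, CF = 0.212, hours = 8760
E = 3692 * 0.212 * 8760
E = 6856487.0 kWh

6856487.0


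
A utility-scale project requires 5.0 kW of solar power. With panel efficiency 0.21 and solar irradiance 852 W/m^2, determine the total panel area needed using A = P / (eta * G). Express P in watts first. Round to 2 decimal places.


Convert target power to watts: P = 5.0 * 1000 = 5000.0 W
Compute denominator: eta * G = 0.21 * 852 = 178.92
Required area A = P / (eta * G) = 5000.0 / 178.92
A = 27.95 m^2

27.95


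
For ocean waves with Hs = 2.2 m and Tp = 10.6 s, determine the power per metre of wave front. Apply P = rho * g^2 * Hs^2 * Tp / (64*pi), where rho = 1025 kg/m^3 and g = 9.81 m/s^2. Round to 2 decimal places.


Apply wave power formula:
  g^2 = 9.81^2 = 96.2361
  Hs^2 = 2.2^2 = 4.84
  Numerator = rho * g^2 * Hs^2 * Tp = 1025 * 96.2361 * 4.84 * 10.6 = 5060729.3
  Denominator = 64 * pi = 201.0619
  P = 5060729.3 / 201.0619 = 25170.00 W/m

25170.00


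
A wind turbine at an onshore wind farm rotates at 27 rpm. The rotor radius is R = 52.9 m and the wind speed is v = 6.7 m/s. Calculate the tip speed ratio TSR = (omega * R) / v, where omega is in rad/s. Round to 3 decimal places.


Convert rotational speed to rad/s:
  omega = 27 * 2 * pi / 60 = 2.8274 rad/s
Compute tip speed:
  v_tip = omega * R = 2.8274 * 52.9 = 149.571 m/s
Tip speed ratio:
  TSR = v_tip / v_wind = 149.571 / 6.7 = 22.324

22.324


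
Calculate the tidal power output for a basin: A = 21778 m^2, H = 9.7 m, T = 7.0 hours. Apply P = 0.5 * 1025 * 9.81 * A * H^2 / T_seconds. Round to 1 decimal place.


Convert period to seconds: T = 7.0 * 3600 = 25200.0 s
H^2 = 9.7^2 = 94.09
P = 0.5 * rho * g * A * H^2 / T
P = 0.5 * 1025 * 9.81 * 21778 * 94.09 / 25200.0
P = 408812.2 W

408812.2


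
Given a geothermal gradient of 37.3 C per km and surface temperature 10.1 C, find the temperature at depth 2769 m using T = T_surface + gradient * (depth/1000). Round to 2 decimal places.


Convert depth to km: 2769 / 1000 = 2.769 km
Temperature increase = gradient * depth_km = 37.3 * 2.769 = 103.28 C
Temperature at depth = T_surface + delta_T = 10.1 + 103.28
T = 113.38 C

113.38


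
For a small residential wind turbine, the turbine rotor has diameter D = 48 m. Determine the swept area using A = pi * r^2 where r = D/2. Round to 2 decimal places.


Compute the rotor radius:
  r = D / 2 = 48 / 2 = 24.0 m
Calculate swept area:
  A = pi * r^2 = pi * 24.0^2
  A = 1809.56 m^2

1809.56


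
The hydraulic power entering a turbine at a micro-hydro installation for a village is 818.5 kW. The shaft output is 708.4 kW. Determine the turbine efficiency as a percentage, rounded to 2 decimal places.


Turbine efficiency = (output power / input power) * 100
eta = (708.4 / 818.5) * 100
eta = 86.55%

86.55


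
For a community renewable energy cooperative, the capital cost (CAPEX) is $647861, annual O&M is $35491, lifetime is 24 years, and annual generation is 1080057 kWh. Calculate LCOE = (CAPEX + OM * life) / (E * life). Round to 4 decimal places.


Total cost = CAPEX + OM * lifetime = 647861 + 35491 * 24 = 647861 + 851784 = 1499645
Total generation = annual * lifetime = 1080057 * 24 = 25921368 kWh
LCOE = 1499645 / 25921368
LCOE = 0.0579 $/kWh

0.0579
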